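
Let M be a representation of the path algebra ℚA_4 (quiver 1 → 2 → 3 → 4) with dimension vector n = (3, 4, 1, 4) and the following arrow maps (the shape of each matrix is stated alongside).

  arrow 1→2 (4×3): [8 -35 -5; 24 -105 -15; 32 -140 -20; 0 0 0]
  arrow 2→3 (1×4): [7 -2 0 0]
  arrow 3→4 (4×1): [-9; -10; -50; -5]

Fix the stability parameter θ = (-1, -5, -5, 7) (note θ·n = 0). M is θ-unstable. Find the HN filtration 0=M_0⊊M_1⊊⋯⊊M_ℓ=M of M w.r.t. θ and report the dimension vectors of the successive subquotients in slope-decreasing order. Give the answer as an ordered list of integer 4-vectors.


Barcode: M ≅ I[1,1]^2, I[1,4], I[2,2]^3, I[4,4]^3. HN layers by μ_θ (4 steps, strictly decreasing):
  μ^(1)=7; μ^(2)=-1; μ^(3)=-11/3; μ^(4)=-5

((0, 0, 0, 4); (2, 0, 0, 0); (1, 1, 1, 0); (0, 3, 0, 0))


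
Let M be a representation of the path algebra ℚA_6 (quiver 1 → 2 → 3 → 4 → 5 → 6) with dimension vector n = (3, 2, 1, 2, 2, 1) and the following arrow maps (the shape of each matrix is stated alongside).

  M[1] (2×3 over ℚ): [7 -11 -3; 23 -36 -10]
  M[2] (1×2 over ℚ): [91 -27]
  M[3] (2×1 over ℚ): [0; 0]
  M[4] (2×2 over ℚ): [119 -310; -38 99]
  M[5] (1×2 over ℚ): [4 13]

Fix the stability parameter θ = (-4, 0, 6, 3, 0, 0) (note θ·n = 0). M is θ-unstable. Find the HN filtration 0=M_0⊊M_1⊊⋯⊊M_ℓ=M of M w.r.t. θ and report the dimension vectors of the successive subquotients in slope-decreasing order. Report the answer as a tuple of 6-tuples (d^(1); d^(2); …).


Via rank(M_{q-1}∘⋯∘M_p): M ≅ I[1,1], I[1,2], I[1,3], I[4,5], I[4,6].
μ_θ-semistable layers: μ^(1)=6; μ^(2)=3/2; μ^(3)=1; μ^(4)=0; μ^(5)=-4

((0, 0, 1, 0, 0, 0); (0, 0, 0, 1, 1, 0); (0, 0, 0, 1, 1, 1); (0, 2, 0, 0, 0, 0); (3, 0, 0, 0, 0, 0))


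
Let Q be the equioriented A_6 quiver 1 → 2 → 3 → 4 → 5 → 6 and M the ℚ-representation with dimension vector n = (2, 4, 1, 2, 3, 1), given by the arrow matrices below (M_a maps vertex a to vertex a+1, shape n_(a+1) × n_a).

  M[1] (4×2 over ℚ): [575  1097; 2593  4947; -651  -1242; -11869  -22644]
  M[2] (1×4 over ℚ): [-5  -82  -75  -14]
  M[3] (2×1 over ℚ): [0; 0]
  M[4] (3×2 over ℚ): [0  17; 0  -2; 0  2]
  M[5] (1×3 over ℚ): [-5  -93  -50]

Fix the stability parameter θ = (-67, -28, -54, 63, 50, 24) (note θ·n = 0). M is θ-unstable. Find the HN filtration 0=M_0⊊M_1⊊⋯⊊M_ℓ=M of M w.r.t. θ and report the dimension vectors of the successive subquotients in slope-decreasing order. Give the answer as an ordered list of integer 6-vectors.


Barcode: M ≅ I[1,2], I[1,3], I[2,2]^2, I[4,4], I[4,6], I[5,5]^2. HN layers by μ_θ (6 steps, strictly decreasing):
  μ^(1)=63; μ^(2)=50; μ^(3)=137/3; μ^(4)=-28; μ^(5)=-41; μ^(6)=-67

((0, 0, 0, 1, 0, 0); (0, 0, 0, 0, 2, 0); (0, 0, 0, 1, 1, 1); (0, 3, 0, 0, 0, 0); (0, 1, 1, 0, 0, 0); (2, 0, 0, 0, 0, 0))


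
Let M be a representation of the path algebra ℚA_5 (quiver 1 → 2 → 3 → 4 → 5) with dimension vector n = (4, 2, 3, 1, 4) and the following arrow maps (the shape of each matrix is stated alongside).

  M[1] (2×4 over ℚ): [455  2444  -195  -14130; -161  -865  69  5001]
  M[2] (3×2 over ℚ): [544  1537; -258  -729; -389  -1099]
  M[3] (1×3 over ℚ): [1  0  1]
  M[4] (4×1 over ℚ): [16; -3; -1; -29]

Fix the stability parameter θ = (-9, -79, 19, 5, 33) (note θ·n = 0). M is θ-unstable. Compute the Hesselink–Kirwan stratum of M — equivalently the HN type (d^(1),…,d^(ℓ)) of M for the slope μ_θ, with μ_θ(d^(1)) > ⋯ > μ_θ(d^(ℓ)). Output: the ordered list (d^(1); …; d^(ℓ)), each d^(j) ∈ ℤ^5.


Barcode: M ≅ I[1,1]^2, I[1,3], I[1,5], I[3,3], I[5,5]^3. HN layers by μ_θ (5 steps, strictly decreasing):
  μ^(1)=33; μ^(2)=19; μ^(3)=12; μ^(4)=-9; μ^(5)=-44

((0, 0, 0, 0, 4); (0, 0, 2, 0, 0); (0, 0, 1, 1, 0); (2, 0, 0, 0, 0); (2, 2, 0, 0, 0))


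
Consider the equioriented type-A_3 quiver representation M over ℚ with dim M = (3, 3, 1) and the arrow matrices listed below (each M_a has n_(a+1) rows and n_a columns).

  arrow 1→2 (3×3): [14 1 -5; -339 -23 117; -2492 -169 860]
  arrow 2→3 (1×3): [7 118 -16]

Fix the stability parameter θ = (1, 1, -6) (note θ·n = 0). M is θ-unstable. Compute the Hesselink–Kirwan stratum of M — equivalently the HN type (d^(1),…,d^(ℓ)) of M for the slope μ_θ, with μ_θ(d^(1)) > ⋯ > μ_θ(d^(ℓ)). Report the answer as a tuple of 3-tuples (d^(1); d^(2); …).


Via rank(M_{q-1}∘⋯∘M_p): M ≅ I[1,2]^2, I[1,3].
μ_θ-semistable layers: μ^(1)=1; μ^(2)=-4/3

((2, 2, 0); (1, 1, 1))


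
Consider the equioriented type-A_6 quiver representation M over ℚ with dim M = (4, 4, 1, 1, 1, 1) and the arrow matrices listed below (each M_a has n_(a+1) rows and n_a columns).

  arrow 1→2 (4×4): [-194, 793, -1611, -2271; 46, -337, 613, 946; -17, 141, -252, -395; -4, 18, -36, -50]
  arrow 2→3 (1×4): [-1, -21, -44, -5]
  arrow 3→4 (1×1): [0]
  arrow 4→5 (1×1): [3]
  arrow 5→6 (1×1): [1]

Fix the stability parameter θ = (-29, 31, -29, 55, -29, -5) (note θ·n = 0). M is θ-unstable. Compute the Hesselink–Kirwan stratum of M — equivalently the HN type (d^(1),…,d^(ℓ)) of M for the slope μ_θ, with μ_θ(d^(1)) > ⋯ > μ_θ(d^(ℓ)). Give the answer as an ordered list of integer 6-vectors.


Interval decomposition of M: I[1,2]^3, I[1,3], I[4,6].
HN type (ℓ=4): μ^(1)=31; μ^(2)=7; μ^(3)=1; μ^(4)=-29

((0, 3, 0, 0, 0, 0); (0, 0, 0, 1, 1, 1); (0, 1, 1, 0, 0, 0); (4, 0, 0, 0, 0, 0))


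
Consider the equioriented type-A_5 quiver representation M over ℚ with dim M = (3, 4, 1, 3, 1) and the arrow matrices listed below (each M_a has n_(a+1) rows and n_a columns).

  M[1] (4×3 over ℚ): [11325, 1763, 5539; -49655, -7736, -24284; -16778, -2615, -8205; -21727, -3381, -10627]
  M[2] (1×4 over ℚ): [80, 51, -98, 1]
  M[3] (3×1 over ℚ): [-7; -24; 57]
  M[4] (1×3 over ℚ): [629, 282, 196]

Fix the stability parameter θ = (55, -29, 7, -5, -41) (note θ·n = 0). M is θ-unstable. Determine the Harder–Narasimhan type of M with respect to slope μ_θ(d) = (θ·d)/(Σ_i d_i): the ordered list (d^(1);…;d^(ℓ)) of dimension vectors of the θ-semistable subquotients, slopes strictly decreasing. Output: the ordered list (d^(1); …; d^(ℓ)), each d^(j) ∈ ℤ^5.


Barcode: M ≅ I[1,2]^2, I[1,5], I[2,2], I[4,4]^2. HN layers by μ_θ (4 steps, strictly decreasing):
  μ^(1)=13; μ^(2)=-13/5; μ^(3)=-5; μ^(4)=-29

((2, 2, 0, 0, 0); (1, 1, 1, 1, 1); (0, 0, 0, 2, 0); (0, 1, 0, 0, 0))


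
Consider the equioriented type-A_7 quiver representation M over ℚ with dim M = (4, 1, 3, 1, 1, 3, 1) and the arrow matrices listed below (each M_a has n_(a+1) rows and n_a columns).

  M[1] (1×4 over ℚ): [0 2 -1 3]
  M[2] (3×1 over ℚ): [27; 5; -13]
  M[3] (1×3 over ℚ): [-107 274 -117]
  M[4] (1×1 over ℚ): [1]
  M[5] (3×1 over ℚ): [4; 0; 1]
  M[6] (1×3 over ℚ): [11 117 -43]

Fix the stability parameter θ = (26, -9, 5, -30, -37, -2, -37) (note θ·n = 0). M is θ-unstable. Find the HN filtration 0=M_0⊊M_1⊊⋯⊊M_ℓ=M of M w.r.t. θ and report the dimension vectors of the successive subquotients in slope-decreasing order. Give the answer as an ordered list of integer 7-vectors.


Via rank(M_{q-1}∘⋯∘M_p): M ≅ I[1,1]^3, I[1,7], I[3,3]^2, I[6,6]^2.
μ_θ-semistable layers: μ^(1)=26; μ^(2)=5; μ^(3)=-2; μ^(4)=-12

((3, 0, 0, 0, 0, 0, 0); (0, 0, 2, 0, 0, 0, 0); (0, 0, 0, 0, 0, 2, 0); (1, 1, 1, 1, 1, 1, 1))


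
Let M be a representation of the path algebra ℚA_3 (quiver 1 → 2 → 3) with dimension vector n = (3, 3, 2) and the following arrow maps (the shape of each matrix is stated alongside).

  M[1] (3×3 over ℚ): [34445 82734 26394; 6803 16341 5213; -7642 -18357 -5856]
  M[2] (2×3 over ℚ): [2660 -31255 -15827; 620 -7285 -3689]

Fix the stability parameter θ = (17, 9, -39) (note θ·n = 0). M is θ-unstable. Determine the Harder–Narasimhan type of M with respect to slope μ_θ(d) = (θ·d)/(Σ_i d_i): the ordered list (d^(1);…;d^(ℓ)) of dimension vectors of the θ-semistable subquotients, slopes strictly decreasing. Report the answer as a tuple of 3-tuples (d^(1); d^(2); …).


Interval decomposition of M: I[1,2]^2, I[1,3], I[3,3].
HN type (ℓ=3): μ^(1)=13; μ^(2)=-13/3; μ^(3)=-39

((2, 2, 0); (1, 1, 1); (0, 0, 1))


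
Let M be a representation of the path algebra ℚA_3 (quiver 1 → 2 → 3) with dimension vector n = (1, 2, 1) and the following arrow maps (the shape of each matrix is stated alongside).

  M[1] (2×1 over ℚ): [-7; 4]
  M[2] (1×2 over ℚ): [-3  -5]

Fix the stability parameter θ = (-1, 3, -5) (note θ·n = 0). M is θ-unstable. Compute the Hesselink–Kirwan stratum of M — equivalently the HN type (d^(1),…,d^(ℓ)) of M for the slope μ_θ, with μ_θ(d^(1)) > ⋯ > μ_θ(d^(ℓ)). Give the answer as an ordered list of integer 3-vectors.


Interval decomposition of M: I[1,3], I[2,2].
HN type (ℓ=2): μ^(1)=3; μ^(2)=-1

((0, 1, 0); (1, 1, 1))


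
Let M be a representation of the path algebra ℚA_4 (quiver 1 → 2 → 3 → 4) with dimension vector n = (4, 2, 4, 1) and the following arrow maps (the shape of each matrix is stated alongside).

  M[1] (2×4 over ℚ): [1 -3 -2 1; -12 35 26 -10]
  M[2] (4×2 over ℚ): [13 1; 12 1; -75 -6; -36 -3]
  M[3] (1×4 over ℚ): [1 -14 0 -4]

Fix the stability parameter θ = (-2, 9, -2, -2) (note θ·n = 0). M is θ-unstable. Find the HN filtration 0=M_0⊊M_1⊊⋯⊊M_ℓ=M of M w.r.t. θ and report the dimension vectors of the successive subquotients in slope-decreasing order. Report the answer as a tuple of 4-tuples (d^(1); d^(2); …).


Barcode: M ≅ I[1,1]^2, I[1,3], I[1,4], I[3,3]^2. HN layers by μ_θ (3 steps, strictly decreasing):
  μ^(1)=7/2; μ^(2)=5/3; μ^(3)=-2

((0, 1, 1, 0); (0, 1, 1, 1); (4, 0, 2, 0))


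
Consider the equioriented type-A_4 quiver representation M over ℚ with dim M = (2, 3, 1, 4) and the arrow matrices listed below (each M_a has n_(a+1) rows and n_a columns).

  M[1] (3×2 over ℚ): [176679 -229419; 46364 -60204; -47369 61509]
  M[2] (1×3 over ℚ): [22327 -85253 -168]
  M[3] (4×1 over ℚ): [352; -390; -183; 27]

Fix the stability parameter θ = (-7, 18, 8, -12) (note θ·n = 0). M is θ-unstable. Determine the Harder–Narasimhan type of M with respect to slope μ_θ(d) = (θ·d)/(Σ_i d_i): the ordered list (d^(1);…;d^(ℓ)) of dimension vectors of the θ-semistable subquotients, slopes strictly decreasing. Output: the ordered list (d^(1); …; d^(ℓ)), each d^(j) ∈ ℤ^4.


Barcode: M ≅ I[1,1], I[1,4], I[2,2]^2, I[4,4]^3. HN layers by μ_θ (4 steps, strictly decreasing):
  μ^(1)=18; μ^(2)=14/3; μ^(3)=-7; μ^(4)=-12

((0, 2, 0, 0); (0, 1, 1, 1); (2, 0, 0, 0); (0, 0, 0, 3))


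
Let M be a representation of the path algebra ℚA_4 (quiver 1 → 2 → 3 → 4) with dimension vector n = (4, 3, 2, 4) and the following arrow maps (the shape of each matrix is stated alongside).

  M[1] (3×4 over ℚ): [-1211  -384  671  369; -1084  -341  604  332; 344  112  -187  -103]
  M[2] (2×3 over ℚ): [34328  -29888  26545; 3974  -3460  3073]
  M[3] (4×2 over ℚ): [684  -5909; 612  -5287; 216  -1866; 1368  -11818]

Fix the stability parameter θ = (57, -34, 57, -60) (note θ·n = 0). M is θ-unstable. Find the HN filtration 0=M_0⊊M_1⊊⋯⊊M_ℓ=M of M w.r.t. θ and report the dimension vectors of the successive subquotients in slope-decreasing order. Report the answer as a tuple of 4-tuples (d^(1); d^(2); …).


Via rank(M_{q-1}∘⋯∘M_p): M ≅ I[1,1], I[1,2], I[1,3], I[1,4], I[4,4]^3.
μ_θ-semistable layers: μ^(1)=57; μ^(2)=23/2; μ^(3)=5; μ^(4)=-60

((1, 0, 1, 0); (2, 2, 0, 0); (1, 1, 1, 1); (0, 0, 0, 3))


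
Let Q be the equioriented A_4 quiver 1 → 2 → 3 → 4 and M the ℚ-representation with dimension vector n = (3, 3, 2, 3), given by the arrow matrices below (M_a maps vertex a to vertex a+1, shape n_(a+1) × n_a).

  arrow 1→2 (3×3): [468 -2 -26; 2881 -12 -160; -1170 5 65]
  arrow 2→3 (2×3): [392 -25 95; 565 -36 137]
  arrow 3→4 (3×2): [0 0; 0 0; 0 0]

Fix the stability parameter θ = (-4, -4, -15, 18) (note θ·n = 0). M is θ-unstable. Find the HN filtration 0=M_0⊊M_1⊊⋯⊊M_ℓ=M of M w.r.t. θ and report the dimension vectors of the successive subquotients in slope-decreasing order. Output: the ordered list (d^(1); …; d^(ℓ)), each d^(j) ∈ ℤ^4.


Via rank(M_{q-1}∘⋯∘M_p): M ≅ I[1,1], I[1,3]^2, I[2,2], I[4,4]^3.
μ_θ-semistable layers: μ^(1)=18; μ^(2)=-4; μ^(3)=-23/3

((0, 0, 0, 3); (1, 1, 0, 0); (2, 2, 2, 0))


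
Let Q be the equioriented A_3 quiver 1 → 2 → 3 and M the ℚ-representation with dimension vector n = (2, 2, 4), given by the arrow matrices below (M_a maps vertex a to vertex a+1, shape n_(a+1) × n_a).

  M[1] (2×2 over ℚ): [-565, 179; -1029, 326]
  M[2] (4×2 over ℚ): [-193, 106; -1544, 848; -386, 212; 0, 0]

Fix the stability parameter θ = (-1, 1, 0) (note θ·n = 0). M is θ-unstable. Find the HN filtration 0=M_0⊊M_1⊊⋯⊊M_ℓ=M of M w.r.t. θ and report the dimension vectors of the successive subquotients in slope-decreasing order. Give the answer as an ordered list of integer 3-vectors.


Interval decomposition of M: I[1,2], I[1,3], I[3,3]^3.
HN type (ℓ=4): μ^(1)=1; μ^(2)=1/2; μ^(3)=0; μ^(4)=-1

((0, 1, 0); (0, 1, 1); (0, 0, 3); (2, 0, 0))


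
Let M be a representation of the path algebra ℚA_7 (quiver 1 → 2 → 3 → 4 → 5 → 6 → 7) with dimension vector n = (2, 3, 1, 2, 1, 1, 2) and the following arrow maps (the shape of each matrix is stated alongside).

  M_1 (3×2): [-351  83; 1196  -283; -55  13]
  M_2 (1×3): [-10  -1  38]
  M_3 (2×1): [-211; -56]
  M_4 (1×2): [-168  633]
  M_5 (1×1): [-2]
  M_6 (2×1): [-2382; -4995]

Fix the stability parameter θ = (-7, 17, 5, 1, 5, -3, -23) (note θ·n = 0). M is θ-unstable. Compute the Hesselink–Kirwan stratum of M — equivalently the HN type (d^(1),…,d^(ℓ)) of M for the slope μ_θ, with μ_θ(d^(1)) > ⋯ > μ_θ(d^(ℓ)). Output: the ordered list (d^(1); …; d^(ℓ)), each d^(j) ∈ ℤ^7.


Via rank(M_{q-1}∘⋯∘M_p): M ≅ I[1,2], I[1,4], I[2,2], I[4,7], I[7,7].
μ_θ-semistable layers: μ^(1)=17; μ^(2)=23/3; μ^(3)=-5; μ^(4)=-7; μ^(5)=-23

((0, 2, 0, 0, 0, 0, 0); (0, 1, 1, 1, 0, 0, 0); (0, 0, 0, 1, 1, 1, 1); (2, 0, 0, 0, 0, 0, 0); (0, 0, 0, 0, 0, 0, 1))


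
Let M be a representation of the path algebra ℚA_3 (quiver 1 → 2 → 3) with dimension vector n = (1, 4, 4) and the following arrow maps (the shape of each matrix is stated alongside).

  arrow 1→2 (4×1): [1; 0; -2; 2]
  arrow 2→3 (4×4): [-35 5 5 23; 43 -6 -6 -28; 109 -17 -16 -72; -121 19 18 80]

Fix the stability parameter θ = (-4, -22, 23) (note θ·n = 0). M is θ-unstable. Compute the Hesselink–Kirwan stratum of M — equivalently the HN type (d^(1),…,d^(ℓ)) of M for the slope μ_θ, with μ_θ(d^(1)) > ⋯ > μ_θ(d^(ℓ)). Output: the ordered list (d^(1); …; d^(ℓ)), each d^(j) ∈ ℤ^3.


Interval decomposition of M: I[1,3], I[2,3]^3.
HN type (ℓ=3): μ^(1)=23; μ^(2)=-13; μ^(3)=-22

((0, 0, 4); (1, 1, 0); (0, 3, 0))


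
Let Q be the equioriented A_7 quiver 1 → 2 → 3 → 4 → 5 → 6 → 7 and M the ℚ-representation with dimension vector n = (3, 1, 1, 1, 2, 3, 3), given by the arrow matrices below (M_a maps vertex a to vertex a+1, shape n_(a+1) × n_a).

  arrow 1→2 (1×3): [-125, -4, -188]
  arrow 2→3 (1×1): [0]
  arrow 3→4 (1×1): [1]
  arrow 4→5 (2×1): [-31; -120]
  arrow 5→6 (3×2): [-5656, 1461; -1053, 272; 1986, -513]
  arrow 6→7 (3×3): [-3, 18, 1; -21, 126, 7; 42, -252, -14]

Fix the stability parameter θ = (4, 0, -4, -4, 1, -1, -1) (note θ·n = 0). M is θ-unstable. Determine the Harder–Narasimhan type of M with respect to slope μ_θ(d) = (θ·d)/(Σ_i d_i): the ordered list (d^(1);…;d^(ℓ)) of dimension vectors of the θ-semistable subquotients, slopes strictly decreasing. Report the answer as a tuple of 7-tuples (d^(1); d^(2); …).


Interval decomposition of M: I[1,1]^2, I[1,2], I[3,6], I[5,6], I[6,7], I[7,7]^2.
HN type (ℓ=5): μ^(1)=4; μ^(2)=2; μ^(3)=0; μ^(4)=-1; μ^(5)=-4

((2, 0, 0, 0, 0, 0, 0); (1, 1, 0, 0, 0, 0, 0); (0, 0, 0, 0, 2, 2, 0); (0, 0, 0, 0, 0, 1, 3); (0, 0, 1, 1, 0, 0, 0))


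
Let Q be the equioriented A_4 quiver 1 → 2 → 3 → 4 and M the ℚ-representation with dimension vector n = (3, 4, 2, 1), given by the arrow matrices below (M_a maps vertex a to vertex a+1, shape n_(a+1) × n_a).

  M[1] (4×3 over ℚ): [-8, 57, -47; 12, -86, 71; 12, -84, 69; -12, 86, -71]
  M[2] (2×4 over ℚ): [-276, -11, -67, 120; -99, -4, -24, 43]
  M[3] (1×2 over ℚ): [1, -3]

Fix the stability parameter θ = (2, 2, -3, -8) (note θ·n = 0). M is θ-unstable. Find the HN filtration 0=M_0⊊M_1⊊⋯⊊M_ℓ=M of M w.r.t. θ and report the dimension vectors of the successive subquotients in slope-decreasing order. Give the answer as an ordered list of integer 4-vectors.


Interval decomposition of M: I[1,1], I[1,2], I[1,4], I[2,2], I[2,3].
HN type (ℓ=3): μ^(1)=2; μ^(2)=-1/2; μ^(3)=-7/4

((2, 2, 0, 0); (0, 1, 1, 0); (1, 1, 1, 1))


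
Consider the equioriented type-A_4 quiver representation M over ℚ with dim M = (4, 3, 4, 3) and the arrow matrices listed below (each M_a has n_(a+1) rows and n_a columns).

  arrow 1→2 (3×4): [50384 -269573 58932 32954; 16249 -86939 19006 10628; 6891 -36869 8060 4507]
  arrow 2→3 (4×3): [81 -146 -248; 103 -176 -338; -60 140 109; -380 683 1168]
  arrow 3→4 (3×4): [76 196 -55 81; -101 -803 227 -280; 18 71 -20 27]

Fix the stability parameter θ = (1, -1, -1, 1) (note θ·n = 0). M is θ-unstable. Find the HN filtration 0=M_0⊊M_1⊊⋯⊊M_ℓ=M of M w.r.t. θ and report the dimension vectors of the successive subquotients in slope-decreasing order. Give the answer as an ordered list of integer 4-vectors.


Interval decomposition of M: I[1,1], I[1,4]^3, I[3,3].
HN type (ℓ=3): μ^(1)=1; μ^(2)=-1/3; μ^(3)=-1

((1, 0, 0, 3); (3, 3, 3, 0); (0, 0, 1, 0))


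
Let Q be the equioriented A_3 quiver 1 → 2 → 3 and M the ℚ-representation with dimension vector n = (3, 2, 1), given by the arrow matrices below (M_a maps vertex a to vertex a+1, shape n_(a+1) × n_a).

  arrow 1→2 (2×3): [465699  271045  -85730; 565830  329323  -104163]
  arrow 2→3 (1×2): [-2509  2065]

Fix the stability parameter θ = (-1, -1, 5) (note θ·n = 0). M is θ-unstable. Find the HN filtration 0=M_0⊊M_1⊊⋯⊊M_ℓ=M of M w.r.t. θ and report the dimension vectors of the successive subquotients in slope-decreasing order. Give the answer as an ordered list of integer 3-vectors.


Interval decomposition of M: I[1,1], I[1,2], I[1,3].
HN type (ℓ=2): μ^(1)=5; μ^(2)=-1

((0, 0, 1); (3, 2, 0))


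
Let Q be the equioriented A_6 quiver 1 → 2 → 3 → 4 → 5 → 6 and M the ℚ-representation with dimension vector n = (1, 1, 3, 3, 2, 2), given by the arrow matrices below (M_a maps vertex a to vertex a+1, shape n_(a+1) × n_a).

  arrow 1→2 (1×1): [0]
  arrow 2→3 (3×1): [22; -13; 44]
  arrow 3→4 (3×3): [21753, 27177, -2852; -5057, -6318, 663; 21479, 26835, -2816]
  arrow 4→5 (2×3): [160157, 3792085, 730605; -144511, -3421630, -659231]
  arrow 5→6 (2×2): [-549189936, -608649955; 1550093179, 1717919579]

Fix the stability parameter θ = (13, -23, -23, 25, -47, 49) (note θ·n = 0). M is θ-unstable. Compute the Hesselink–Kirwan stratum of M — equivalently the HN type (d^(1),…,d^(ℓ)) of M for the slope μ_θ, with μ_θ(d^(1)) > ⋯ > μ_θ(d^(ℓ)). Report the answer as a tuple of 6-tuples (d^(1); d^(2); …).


Via rank(M_{q-1}∘⋯∘M_p): M ≅ I[1,1], I[2,6], I[3,3], I[3,6], I[4,4].
μ_θ-semistable layers: μ^(1)=49; μ^(2)=25; μ^(3)=13; μ^(4)=-11; μ^(5)=-23

((0, 0, 0, 0, 0, 2); (0, 0, 0, 1, 0, 0); (1, 0, 0, 0, 0, 0); (0, 0, 0, 2, 2, 0); (0, 1, 3, 0, 0, 0))


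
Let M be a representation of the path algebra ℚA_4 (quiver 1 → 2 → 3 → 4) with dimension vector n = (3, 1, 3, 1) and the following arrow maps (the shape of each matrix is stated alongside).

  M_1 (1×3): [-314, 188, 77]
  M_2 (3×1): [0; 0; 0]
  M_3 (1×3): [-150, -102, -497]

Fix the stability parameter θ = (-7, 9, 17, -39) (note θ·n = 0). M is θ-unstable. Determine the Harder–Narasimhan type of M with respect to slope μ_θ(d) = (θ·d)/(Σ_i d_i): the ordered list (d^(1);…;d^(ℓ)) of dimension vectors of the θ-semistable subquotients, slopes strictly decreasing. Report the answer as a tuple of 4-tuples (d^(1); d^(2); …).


Via rank(M_{q-1}∘⋯∘M_p): M ≅ I[1,1]^2, I[1,2], I[3,3]^2, I[3,4].
μ_θ-semistable layers: μ^(1)=17; μ^(2)=9; μ^(3)=-7; μ^(4)=-11

((0, 0, 2, 0); (0, 1, 0, 0); (3, 0, 0, 0); (0, 0, 1, 1))


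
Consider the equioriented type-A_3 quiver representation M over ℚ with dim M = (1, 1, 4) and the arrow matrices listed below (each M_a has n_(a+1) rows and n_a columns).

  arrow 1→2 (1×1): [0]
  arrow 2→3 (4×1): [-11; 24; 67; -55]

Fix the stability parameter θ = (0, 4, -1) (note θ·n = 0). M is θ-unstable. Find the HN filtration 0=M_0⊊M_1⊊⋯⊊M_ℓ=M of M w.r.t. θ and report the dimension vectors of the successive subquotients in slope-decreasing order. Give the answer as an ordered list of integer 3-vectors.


Barcode: M ≅ I[1,1], I[2,3], I[3,3]^3. HN layers by μ_θ (3 steps, strictly decreasing):
  μ^(1)=3/2; μ^(2)=0; μ^(3)=-1

((0, 1, 1); (1, 0, 0); (0, 0, 3))


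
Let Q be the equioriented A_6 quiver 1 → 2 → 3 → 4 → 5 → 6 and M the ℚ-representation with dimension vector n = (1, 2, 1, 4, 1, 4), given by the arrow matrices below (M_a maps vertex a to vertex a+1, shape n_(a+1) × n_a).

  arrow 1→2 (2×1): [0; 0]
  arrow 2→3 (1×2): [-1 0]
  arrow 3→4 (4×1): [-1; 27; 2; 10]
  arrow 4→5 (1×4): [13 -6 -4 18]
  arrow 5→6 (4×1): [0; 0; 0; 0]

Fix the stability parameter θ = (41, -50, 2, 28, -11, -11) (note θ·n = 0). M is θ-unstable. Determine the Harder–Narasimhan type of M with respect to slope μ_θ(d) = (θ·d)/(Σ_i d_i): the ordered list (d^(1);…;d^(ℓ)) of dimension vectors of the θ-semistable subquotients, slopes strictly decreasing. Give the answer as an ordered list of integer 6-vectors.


Interval decomposition of M: I[1,1], I[2,2], I[2,5], I[4,4]^3, I[6,6]^4.
HN type (ℓ=6): μ^(1)=41; μ^(2)=28; μ^(3)=17/2; μ^(4)=2; μ^(5)=-11; μ^(6)=-50

((1, 0, 0, 0, 0, 0); (0, 0, 0, 3, 0, 0); (0, 0, 0, 1, 1, 0); (0, 0, 1, 0, 0, 0); (0, 0, 0, 0, 0, 4); (0, 2, 0, 0, 0, 0))


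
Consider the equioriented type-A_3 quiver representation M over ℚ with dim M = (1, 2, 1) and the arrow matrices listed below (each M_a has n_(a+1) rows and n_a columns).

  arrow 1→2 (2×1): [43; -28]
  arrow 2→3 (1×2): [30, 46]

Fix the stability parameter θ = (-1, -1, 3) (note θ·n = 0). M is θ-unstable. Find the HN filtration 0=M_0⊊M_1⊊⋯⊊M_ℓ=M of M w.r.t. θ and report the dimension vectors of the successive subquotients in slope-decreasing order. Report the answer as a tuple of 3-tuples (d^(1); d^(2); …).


Barcode: M ≅ I[1,3], I[2,2]. HN layers by μ_θ (2 steps, strictly decreasing):
  μ^(1)=3; μ^(2)=-1

((0, 0, 1); (1, 2, 0))


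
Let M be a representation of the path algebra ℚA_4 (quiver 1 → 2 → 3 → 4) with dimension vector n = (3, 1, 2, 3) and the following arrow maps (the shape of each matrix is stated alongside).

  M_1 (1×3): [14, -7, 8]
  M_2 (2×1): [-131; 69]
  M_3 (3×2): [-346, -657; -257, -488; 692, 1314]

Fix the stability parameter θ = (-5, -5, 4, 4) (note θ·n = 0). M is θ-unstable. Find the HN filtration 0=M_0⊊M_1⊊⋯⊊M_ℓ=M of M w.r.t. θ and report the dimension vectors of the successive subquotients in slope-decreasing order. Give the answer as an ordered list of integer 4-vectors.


Via rank(M_{q-1}∘⋯∘M_p): M ≅ I[1,1]^2, I[1,4], I[3,4], I[4,4].
μ_θ-semistable layers: μ^(1)=4; μ^(2)=-5

((0, 0, 2, 3); (3, 1, 0, 0))


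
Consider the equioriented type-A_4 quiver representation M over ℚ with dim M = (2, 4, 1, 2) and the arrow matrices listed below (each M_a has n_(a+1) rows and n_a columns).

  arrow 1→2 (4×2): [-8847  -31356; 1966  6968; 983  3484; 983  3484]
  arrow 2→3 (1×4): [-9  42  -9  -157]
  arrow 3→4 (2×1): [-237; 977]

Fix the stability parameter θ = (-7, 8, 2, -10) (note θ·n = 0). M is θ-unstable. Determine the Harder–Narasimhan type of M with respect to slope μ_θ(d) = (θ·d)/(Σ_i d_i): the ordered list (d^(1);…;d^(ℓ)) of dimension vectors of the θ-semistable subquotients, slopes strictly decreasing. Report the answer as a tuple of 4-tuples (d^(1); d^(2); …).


Interval decomposition of M: I[1,1], I[1,4], I[2,2]^3, I[4,4].
HN type (ℓ=4): μ^(1)=8; μ^(2)=0; μ^(3)=-7; μ^(4)=-10

((0, 3, 0, 0); (0, 1, 1, 1); (2, 0, 0, 0); (0, 0, 0, 1))


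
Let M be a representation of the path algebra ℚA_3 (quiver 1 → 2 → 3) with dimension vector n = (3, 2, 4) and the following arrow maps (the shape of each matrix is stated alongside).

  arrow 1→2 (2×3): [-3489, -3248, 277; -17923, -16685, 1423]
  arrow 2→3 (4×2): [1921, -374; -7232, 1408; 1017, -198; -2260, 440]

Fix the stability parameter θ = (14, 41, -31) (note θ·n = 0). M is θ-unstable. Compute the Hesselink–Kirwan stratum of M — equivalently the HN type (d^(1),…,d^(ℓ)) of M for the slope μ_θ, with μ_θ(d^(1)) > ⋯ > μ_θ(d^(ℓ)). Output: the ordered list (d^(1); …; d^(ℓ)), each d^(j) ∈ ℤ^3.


Interval decomposition of M: I[1,1], I[1,2], I[1,3], I[3,3]^3.
HN type (ℓ=4): μ^(1)=41; μ^(2)=14; μ^(3)=8; μ^(4)=-31

((0, 1, 0); (2, 0, 0); (1, 1, 1); (0, 0, 3))


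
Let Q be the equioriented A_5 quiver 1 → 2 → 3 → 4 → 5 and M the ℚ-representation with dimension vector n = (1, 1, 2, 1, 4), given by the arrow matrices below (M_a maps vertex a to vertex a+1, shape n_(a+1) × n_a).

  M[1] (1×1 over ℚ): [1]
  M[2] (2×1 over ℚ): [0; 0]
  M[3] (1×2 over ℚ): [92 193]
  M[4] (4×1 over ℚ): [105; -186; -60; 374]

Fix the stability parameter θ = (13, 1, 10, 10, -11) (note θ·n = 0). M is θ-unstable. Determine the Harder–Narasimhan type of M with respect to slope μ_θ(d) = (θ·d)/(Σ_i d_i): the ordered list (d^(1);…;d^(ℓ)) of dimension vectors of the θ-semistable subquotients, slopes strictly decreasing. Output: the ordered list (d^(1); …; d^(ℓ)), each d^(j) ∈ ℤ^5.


Via rank(M_{q-1}∘⋯∘M_p): M ≅ I[1,2], I[3,3], I[3,5], I[5,5]^3.
μ_θ-semistable layers: μ^(1)=10; μ^(2)=7; μ^(3)=3; μ^(4)=-11

((0, 0, 1, 0, 0); (1, 1, 0, 0, 0); (0, 0, 1, 1, 1); (0, 0, 0, 0, 3))


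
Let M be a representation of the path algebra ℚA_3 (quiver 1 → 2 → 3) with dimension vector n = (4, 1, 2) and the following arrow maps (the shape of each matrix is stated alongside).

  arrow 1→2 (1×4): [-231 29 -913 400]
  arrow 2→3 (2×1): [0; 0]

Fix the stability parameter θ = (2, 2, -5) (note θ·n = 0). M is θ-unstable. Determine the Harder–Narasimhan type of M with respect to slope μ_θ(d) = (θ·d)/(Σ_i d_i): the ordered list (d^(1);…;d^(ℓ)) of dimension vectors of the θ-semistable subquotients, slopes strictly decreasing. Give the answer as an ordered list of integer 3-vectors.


Interval decomposition of M: I[1,1]^3, I[1,2], I[3,3]^2.
HN type (ℓ=2): μ^(1)=2; μ^(2)=-5

((4, 1, 0); (0, 0, 2))


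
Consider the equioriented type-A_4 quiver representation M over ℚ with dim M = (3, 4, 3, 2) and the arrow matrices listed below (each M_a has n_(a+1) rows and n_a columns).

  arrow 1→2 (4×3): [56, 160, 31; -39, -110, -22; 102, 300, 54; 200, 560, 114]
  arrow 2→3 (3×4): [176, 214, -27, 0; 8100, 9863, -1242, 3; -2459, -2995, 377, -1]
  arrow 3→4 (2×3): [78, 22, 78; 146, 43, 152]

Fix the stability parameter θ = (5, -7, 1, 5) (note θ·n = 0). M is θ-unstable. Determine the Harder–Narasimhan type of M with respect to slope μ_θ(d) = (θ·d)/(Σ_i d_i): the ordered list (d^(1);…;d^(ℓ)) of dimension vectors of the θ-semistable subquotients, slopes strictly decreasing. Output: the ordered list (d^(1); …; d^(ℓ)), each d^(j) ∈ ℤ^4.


Via rank(M_{q-1}∘⋯∘M_p): M ≅ I[1,1], I[1,4]^2, I[2,2], I[2,3].
μ_θ-semistable layers: μ^(1)=5; μ^(2)=1; μ^(3)=-1; μ^(4)=-7

((1, 0, 0, 2); (0, 0, 3, 0); (2, 2, 0, 0); (0, 2, 0, 0))


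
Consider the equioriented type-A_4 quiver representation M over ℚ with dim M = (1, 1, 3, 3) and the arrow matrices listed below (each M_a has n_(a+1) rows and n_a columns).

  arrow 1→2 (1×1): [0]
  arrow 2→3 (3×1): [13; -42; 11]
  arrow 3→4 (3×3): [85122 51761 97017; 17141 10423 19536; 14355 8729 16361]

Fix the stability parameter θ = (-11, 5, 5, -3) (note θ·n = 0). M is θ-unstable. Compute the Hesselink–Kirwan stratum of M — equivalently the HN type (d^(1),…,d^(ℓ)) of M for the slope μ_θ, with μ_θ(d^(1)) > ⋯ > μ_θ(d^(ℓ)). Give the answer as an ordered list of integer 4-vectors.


Via rank(M_{q-1}∘⋯∘M_p): M ≅ I[1,1], I[2,4], I[3,4]^2.
μ_θ-semistable layers: μ^(1)=7/3; μ^(2)=1; μ^(3)=-11

((0, 1, 1, 1); (0, 0, 2, 2); (1, 0, 0, 0))


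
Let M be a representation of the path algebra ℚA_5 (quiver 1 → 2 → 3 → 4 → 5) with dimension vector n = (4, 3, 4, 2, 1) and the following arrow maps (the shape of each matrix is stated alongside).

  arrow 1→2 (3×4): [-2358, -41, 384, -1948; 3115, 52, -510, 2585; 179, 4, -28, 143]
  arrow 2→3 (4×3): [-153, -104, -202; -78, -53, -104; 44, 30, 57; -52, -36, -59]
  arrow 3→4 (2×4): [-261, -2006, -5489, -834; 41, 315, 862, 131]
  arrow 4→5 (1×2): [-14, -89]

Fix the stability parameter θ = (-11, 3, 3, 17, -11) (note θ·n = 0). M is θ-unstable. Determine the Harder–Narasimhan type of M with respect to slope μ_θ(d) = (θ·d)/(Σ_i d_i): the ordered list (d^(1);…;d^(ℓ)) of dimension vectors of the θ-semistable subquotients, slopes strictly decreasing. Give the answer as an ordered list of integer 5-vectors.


Interval decomposition of M: I[1,1], I[1,3], I[1,4], I[1,5], I[3,3].
HN type (ℓ=3): μ^(1)=17; μ^(2)=3; μ^(3)=-11

((0, 0, 0, 1, 0); (0, 3, 4, 1, 1); (4, 0, 0, 0, 0))


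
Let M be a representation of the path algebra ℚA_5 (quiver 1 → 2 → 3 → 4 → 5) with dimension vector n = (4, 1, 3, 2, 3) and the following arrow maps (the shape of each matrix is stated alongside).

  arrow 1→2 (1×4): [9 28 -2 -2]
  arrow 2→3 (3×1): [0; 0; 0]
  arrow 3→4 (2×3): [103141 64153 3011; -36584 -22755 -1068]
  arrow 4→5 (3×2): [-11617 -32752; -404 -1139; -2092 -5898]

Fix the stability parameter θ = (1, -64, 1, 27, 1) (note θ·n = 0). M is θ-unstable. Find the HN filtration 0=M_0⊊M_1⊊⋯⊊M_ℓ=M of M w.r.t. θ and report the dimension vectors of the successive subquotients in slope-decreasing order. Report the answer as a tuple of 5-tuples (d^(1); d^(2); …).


Barcode: M ≅ I[1,1]^3, I[1,2], I[3,3], I[3,5]^2, I[5,5]. HN layers by μ_θ (3 steps, strictly decreasing):
  μ^(1)=14; μ^(2)=1; μ^(3)=-63/2

((0, 0, 0, 2, 2); (3, 0, 3, 0, 1); (1, 1, 0, 0, 0))


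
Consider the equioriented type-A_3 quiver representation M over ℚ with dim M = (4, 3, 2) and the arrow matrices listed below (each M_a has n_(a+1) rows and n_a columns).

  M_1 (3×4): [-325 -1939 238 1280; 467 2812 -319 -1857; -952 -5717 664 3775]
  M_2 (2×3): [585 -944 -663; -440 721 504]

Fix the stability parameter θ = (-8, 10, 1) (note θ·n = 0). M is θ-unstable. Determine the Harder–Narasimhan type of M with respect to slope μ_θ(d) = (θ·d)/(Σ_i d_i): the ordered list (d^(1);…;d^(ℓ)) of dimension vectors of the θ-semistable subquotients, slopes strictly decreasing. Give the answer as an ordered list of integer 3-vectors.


Via rank(M_{q-1}∘⋯∘M_p): M ≅ I[1,1], I[1,2], I[1,3]^2.
μ_θ-semistable layers: μ^(1)=10; μ^(2)=11/2; μ^(3)=-8

((0, 1, 0); (0, 2, 2); (4, 0, 0))


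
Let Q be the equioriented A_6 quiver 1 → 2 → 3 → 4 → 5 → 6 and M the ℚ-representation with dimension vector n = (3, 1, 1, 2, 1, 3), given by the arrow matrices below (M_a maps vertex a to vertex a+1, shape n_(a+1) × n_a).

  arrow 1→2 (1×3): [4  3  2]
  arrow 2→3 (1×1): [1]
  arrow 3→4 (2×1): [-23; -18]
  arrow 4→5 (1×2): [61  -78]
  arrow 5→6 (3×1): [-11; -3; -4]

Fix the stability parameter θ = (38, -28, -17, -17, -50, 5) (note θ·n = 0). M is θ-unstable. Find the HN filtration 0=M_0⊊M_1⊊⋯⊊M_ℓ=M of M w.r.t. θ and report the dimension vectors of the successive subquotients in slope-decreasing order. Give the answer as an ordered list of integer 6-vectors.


Barcode: M ≅ I[1,1]^2, I[1,6], I[4,4], I[6,6]^2. HN layers by μ_θ (4 steps, strictly decreasing):
  μ^(1)=38; μ^(2)=5; μ^(3)=-74/5; μ^(4)=-17

((2, 0, 0, 0, 0, 0); (0, 0, 0, 0, 0, 3); (1, 1, 1, 1, 1, 0); (0, 0, 0, 1, 0, 0))


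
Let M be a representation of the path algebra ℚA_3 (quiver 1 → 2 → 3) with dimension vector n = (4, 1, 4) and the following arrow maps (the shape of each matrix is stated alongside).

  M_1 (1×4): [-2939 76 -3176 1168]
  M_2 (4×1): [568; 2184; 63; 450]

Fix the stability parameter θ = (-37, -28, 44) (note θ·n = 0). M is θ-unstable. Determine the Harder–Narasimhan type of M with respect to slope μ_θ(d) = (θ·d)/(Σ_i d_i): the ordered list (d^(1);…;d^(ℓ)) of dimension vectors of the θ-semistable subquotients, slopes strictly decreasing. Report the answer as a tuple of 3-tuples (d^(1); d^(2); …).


Interval decomposition of M: I[1,1]^3, I[1,3], I[3,3]^3.
HN type (ℓ=3): μ^(1)=44; μ^(2)=-28; μ^(3)=-37

((0, 0, 4); (0, 1, 0); (4, 0, 0))


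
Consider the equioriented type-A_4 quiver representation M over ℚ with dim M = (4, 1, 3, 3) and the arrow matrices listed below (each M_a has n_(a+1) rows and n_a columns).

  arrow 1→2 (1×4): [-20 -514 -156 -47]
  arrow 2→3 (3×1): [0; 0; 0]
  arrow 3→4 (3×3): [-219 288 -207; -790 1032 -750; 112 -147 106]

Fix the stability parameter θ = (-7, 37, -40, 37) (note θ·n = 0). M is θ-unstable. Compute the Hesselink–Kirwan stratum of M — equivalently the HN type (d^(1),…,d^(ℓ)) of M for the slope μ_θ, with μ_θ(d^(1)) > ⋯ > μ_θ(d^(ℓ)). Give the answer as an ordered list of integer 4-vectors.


Barcode: M ≅ I[1,1]^3, I[1,2], I[3,3], I[3,4]^2, I[4,4]. HN layers by μ_θ (3 steps, strictly decreasing):
  μ^(1)=37; μ^(2)=-7; μ^(3)=-40

((0, 1, 0, 3); (4, 0, 0, 0); (0, 0, 3, 0))


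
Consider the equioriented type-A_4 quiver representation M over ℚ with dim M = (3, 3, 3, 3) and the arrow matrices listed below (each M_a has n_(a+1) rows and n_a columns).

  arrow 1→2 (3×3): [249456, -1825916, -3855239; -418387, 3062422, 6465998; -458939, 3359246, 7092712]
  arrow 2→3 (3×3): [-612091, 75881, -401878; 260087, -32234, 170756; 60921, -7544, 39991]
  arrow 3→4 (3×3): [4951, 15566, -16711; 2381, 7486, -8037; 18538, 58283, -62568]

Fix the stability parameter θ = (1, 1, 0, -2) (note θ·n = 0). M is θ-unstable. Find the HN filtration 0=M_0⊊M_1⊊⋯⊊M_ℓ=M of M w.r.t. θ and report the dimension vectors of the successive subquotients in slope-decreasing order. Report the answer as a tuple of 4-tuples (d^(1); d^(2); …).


Barcode: M ≅ I[1,1], I[1,3], I[1,4], I[2,4], I[4,4]. HN layers by μ_θ (5 steps, strictly decreasing):
  μ^(1)=1; μ^(2)=2/3; μ^(3)=0; μ^(4)=-1/3; μ^(5)=-2

((1, 0, 0, 0); (1, 1, 1, 0); (1, 1, 1, 1); (0, 1, 1, 1); (0, 0, 0, 1))


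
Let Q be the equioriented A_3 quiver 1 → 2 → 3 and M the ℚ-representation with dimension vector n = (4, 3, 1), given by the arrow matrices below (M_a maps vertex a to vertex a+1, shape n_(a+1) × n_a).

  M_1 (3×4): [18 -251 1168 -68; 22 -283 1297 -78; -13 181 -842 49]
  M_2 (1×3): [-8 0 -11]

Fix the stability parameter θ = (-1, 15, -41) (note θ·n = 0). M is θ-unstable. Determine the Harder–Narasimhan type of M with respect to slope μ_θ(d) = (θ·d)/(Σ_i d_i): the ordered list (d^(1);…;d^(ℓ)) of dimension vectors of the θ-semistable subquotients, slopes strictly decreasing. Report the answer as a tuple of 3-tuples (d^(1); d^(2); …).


Interval decomposition of M: I[1,1], I[1,2]^2, I[1,3].
HN type (ℓ=3): μ^(1)=15; μ^(2)=-1; μ^(3)=-9

((0, 2, 0); (3, 0, 0); (1, 1, 1))


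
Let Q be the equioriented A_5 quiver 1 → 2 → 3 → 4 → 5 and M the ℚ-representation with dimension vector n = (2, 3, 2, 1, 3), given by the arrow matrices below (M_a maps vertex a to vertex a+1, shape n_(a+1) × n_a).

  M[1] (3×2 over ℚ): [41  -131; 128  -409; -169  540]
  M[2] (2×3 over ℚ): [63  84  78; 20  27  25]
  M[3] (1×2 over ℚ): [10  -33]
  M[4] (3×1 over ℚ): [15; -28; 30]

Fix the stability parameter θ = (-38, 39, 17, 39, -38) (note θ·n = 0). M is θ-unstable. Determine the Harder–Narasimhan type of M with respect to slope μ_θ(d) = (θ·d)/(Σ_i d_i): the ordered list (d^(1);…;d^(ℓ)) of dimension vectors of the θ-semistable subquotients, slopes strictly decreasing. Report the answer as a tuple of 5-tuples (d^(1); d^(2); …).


Via rank(M_{q-1}∘⋯∘M_p): M ≅ I[1,2], I[1,5], I[2,3], I[5,5]^2.
μ_θ-semistable layers: μ^(1)=39; μ^(2)=28; μ^(3)=57/4; μ^(4)=-38

((0, 1, 0, 0, 0); (0, 1, 1, 0, 0); (0, 1, 1, 1, 1); (2, 0, 0, 0, 2))


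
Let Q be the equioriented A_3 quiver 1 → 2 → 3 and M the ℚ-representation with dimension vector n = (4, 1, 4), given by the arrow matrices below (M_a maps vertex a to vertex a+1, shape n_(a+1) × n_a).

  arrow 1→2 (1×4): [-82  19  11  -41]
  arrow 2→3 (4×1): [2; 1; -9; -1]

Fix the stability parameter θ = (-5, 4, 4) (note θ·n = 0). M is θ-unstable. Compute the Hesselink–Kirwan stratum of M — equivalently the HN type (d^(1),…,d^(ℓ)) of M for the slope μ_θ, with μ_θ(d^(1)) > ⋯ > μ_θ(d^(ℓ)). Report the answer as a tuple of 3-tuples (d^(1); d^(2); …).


Barcode: M ≅ I[1,1]^3, I[1,3], I[3,3]^3. HN layers by μ_θ (2 steps, strictly decreasing):
  μ^(1)=4; μ^(2)=-5

((0, 1, 4); (4, 0, 0))


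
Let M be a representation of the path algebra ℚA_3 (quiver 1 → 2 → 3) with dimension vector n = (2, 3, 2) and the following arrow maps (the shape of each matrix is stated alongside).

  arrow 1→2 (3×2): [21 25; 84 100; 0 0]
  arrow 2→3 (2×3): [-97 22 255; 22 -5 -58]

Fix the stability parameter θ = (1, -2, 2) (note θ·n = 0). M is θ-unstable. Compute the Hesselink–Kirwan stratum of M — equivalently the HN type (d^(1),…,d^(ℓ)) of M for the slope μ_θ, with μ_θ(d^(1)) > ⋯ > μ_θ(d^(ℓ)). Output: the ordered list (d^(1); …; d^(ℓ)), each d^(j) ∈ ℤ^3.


Barcode: M ≅ I[1,1], I[1,3], I[2,2], I[2,3]. HN layers by μ_θ (4 steps, strictly decreasing):
  μ^(1)=2; μ^(2)=1; μ^(3)=-1/2; μ^(4)=-2

((0, 0, 2); (1, 0, 0); (1, 1, 0); (0, 2, 0))


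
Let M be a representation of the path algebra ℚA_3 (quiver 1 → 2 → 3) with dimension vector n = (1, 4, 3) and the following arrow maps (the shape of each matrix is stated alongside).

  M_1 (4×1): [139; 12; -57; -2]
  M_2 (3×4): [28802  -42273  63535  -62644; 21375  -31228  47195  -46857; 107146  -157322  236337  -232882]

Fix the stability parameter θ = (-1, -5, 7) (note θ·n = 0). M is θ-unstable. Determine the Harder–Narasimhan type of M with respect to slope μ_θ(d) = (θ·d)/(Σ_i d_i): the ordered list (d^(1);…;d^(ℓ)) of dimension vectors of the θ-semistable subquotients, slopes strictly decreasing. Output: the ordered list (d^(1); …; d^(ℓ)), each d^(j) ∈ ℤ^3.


Interval decomposition of M: I[1,3], I[2,2], I[2,3]^2.
HN type (ℓ=3): μ^(1)=7; μ^(2)=-3; μ^(3)=-5

((0, 0, 3); (1, 1, 0); (0, 3, 0))


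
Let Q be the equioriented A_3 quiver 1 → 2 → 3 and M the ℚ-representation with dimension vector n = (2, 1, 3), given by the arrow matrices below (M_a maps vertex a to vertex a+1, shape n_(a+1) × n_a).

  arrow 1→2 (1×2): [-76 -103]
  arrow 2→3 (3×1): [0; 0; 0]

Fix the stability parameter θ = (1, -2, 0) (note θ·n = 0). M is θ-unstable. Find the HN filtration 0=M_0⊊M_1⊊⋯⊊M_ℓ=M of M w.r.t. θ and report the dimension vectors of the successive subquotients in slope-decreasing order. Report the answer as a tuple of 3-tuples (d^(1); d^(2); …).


Via rank(M_{q-1}∘⋯∘M_p): M ≅ I[1,1], I[1,2], I[3,3]^3.
μ_θ-semistable layers: μ^(1)=1; μ^(2)=0; μ^(3)=-1/2

((1, 0, 0); (0, 0, 3); (1, 1, 0))


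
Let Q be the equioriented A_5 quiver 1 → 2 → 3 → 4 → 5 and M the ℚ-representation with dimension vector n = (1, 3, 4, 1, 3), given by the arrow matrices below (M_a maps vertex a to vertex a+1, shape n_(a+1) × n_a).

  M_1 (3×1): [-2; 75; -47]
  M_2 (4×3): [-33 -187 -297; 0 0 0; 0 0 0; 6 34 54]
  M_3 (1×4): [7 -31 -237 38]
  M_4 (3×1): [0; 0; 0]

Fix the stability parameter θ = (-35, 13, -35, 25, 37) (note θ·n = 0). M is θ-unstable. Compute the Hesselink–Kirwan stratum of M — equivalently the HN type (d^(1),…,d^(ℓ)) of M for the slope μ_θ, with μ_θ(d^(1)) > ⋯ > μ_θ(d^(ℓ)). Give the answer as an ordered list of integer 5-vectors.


Interval decomposition of M: I[1,2], I[2,2], I[2,4], I[3,3]^3, I[5,5]^3.
HN type (ℓ=5): μ^(1)=37; μ^(2)=25; μ^(3)=13; μ^(4)=-11; μ^(5)=-35

((0, 0, 0, 0, 3); (0, 0, 0, 1, 0); (0, 2, 0, 0, 0); (0, 1, 1, 0, 0); (1, 0, 3, 0, 0))
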